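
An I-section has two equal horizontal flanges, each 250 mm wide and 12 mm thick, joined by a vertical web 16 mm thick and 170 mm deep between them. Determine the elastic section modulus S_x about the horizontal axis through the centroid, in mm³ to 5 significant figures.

S_x ≈ 5.8050 × 10⁵ mm³

Decompose the section into non-overlapping parts with the origin at the bottom-left of its bounding rectangle.
Bottom flange: 250 × 12, A = 3 000 mm², y = 6 mm, Ī = 36 000 mm⁴.
Web: 16 × 170, A = 2 720 mm², y = 97 mm, Ī = 6 550 667 mm⁴.
Top flange: 250 × 12, A = 3 000 mm², y = 188 mm, Ī = 36 000 mm⁴.
By symmetry the centroid is at mid-height, ȳ = 97 mm.
Transfer each piece to the horizontal axis through the centroid using Ī + A·d² with d = y − 97:
  bottom flange: d = -91 mm → contributes +24 879 000 mm⁴
  web: d = 0 mm → contributes +6 550 667 mm⁴
  top flange: d = 91 mm → contributes +24 879 000 mm⁴
Total I = 56 308 667 mm⁴.
Extreme fibre distance c = 97 mm; S = I/c = 580501.7 mm³.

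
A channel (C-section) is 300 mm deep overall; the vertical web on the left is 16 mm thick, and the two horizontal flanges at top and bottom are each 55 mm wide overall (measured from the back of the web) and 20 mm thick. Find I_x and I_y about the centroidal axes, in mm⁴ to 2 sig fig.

I_x ≈ 6.7 × 10⁷ mm⁴, I_y ≈ 1.2 × 10⁶ mm⁴

Decompose the section into non-overlapping parts with the origin at the bottom-left of its bounding rectangle.
Web: 16 × 300, A = 4 800 mm², y = 150 mm, Ī = 36 000 000 mm⁴.
Top flange (beyond web): 39 × 20, A = 780 mm², y = 290 mm, Ī = 26 000 mm⁴.
Bottom flange (beyond web): 39 × 20, A = 780 mm², y = 10 mm, Ī = 26 000 mm⁴.
By symmetry the centroid is at mid-height, ȳ = 150 mm.
Transfer each piece to the centroidal x-axis using Ī + A·d² with d = y − 150:
  web: d = 0 mm → contributes +36 000 000 mm⁴
  top flange (beyond web): d = 140 mm → contributes +15 314 000 mm⁴
  bottom flange (beyond web): d = -140 mm → contributes +15 314 000 mm⁴
Total I = 66 628 000 mm⁴.
For the y-axis: x̄ = 14.75 mm.
Repeating about the centroidal y-axis gives I_y = 1 190 507 mm⁴.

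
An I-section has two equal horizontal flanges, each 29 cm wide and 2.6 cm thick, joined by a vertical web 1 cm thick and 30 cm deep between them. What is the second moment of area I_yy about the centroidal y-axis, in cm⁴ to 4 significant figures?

I_yy ≈ 1.057 × 10⁴ cm⁴

Split into non-overlapping primitives; take the origin at the lower-left of the bounding box.
Bottom flange: 29 × 2.6, A = 75.4 cm², x = 14.5 cm, Ī = 5284.28 cm⁴.
Web: 1 × 30, A = 30 cm², x = 14.5 cm, Ī = 2.5 cm⁴.
Top flange: 29 × 2.6, A = 75.4 cm², x = 14.5 cm, Ī = 5284.28 cm⁴.
By symmetry the centroid is at mid-width, x̄ = 14.5 cm.
All pieces are centred on the centroidal y-axis, so I = ΣĪ = 10571.1 cm⁴.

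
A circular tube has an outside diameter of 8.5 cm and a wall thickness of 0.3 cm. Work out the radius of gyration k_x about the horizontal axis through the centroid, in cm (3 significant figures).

Break the section into simple shapes (no overlaps), measuring from the bottom-left corner of the bounding box.
Outer circle: ⌀8.5, A = 56.745 cm², y = 4.25 cm, Ī = 256.24 cm⁴.
Bore (subtracted): ⌀7.9, A = 49.017 cm², y = 4.25 cm, Ī = 191.2 cm⁴.
By symmetry the centroid is at mid-height, ȳ = 4.25 cm.
All pieces are centred on the horizontal axis through the centroid, so I = ΣĪ (holes subtracted) = 65.043 cm⁴.
Radius of gyration: k = √(I/A) = √(65.043 / 7.7283) = 2.9011 cm.

k_x ≈ 2.90 cm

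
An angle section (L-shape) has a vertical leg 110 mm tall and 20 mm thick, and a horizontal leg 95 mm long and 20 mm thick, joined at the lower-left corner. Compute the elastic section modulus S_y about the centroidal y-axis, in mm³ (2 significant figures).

Break the section into simple shapes (no overlaps), measuring from the bottom-left corner of the bounding box.
Vertical leg: 20 × 110, A = 2 200 mm², x = 10 mm, Ī = 73 333 mm⁴.
Horizontal leg (remainder): 75 × 20, A = 1 500 mm², x = 57.5 mm, Ī = 703 125 mm⁴.
Centroid: x̄ = ΣA·x / ΣA = 29.26 mm.
Transfer each piece to the centroidal y-axis using Ī + A·d² with d = x − 29.26:
  vertical leg: d = -19.26 mm → contributes +889 143 mm⁴
  horizontal leg (remainder): d = 28.24 mm → contributes +1 899 646 mm⁴
Total I = 2 788 789 mm⁴.
Extreme fibre distance c = 65.74 mm; S = I/c = 42 419 mm³.

S_y ≈ 4.2 × 10⁴ mm³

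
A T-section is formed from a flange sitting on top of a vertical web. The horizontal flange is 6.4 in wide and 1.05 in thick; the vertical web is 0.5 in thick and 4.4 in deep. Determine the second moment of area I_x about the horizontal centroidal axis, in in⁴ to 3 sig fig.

Treat the section as a set of non-overlapping primitives; coordinates are from the bounding-box lower-left.
Flange: 6.4 × 1.05, A = 6.72 in², y = 4.925 in, Ī = 0.6174 in⁴.
Web: 0.5 × 4.4, A = 2.2 in², y = 2.2 in, Ī = 3.5493 in⁴.
Centroid: ȳ = ΣA·y / ΣA = 4.2529 in.
Transfer each piece to the horizontal centroidal axis using Ī + A·d² with d = y − 4.2529:
  flange: d = 0.67209 in → contributes +3.6528 in⁴
  web: d = -2.0529 in → contributes +12.821 in⁴
Total I = 16.474 in⁴.

I_x ≈ 16.5 in⁴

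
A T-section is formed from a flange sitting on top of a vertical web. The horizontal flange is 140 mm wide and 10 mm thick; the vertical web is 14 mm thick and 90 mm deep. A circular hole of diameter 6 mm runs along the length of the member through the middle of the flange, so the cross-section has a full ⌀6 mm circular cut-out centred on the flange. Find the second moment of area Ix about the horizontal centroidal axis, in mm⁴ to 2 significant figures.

Decompose the section into non-overlapping parts with the origin at the bottom-left of its bounding rectangle.
Flange: 140 × 10, A = 1 400 mm², y = 95 mm, Ī = 11 667 mm⁴.
Web: 14 × 90, A = 1 260 mm², y = 45 mm, Ī = 850 500 mm⁴.
Hole (subtracted): ⌀6, A = 28.27 mm², y = 95 mm, Ī = 63.62 mm⁴.
Centroid: ȳ = ΣA·y / ΣA = 71.06 mm.
Transfer each piece to the horizontal centroidal axis using Ī + A·d² with d = y − 71.06:
  flange: d = 23.94 mm → contributes +813 950 mm⁴
  web: d = -26.06 mm → contributes +1 706 283 mm⁴
  hole: d = 23.94 mm → contributes −16 266 mm⁴
Total I = 2 503 967 mm⁴.

Ix ≈ 2.5 × 10⁶ mm⁴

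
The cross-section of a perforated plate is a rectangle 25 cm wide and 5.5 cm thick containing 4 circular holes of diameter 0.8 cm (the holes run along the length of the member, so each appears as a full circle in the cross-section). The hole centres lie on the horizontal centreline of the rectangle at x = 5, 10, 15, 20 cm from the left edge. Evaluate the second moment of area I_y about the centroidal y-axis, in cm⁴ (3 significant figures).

Break the section into simple shapes (no overlaps), measuring from the bottom-left corner of the bounding box.
Plate: 25 × 5.5, A = 137.5 cm², x = 12.5 cm, Ī = 7161.5 cm⁴.
Hole 1 (subtracted): ⌀0.8, A = 0.50265 cm², x = 5 cm, Ī = 0.020106 cm⁴.
Hole 2 (subtracted): ⌀0.8, A = 0.50265 cm², x = 10 cm, Ī = 0.020106 cm⁴.
Hole 3 (subtracted): ⌀0.8, A = 0.50265 cm², x = 15 cm, Ī = 0.020106 cm⁴.
Hole 4 (subtracted): ⌀0.8, A = 0.50265 cm², x = 20 cm, Ī = 0.020106 cm⁴.
By symmetry the centroid is at mid-width, x̄ = 12.5 cm.
Transfer each piece to the centroidal y-axis using Ī + A·d² with d = x − 12.5:
  plate: d = 0 cm → contributes +7161.5 cm⁴
  hole 1: d = -7.5 cm → contributes −28.294 cm⁴
  hole 2: d = -2.5 cm → contributes −3.1617 cm⁴
  hole 3: d = 2.5 cm → contributes −3.1617 cm⁴
  hole 4: d = 7.5 cm → contributes −28.294 cm⁴
Total I = 7098.5 cm⁴.

I_y ≈ 7100 cm⁴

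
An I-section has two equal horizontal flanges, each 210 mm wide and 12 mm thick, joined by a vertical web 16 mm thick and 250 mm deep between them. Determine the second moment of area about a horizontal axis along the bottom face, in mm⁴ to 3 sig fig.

Break the section into simple shapes (no overlaps), measuring from the bottom-left corner of the bounding box.
Bottom flange: 210 × 12, A = 2 520 mm², y = 6 mm, Ī = 30 240 mm⁴.
Web: 16 × 250, A = 4 000 mm², y = 137 mm, Ī = 20 833 333 mm⁴.
Top flange: 210 × 12, A = 2 520 mm², y = 268 mm, Ī = 30 240 mm⁴.
Transfer each piece to the base of the section using Ī + A·d² with d = y − 0:
  bottom flange: d = 6 mm → contributes +120 960 mm⁴
  web: d = 137 mm → contributes +95 909 333 mm⁴
  top flange: d = 268 mm → contributes +181 026 720 mm⁴
Total I = 277 057 013 mm⁴.

I_base ≈ 2.77 × 10⁸ mm⁴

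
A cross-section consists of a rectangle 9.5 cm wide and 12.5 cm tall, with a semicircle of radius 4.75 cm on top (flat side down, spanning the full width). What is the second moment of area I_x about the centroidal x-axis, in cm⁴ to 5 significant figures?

I_x ≈ 3467.1 cm⁴

Split into non-overlapping primitives; take the origin at the lower-left of the bounding box.
Rectangular body: 9.5 × 12.5, A = 118.75 cm², y = 6.25 cm, Ī = 1546.224 cm⁴.
Semicircular cap: semicircle r = 4.75, A = 35.44109 cm², y = 14.51596 cm, Ī = 55.87358 cm⁴.
Centroid: ȳ = ΣA·y / ΣA = 8.149946 cm.
Transfer each piece to the centroidal x-axis using Ī + A·d² with d = y − 8.149946:
  rectangular body: d = -1.899946 cm → contributes +1974.887 cm⁴
  semicircular cap: d = 6.366017 cm → contributes +1492.165 cm⁴
Total I = 3467.052 cm⁴.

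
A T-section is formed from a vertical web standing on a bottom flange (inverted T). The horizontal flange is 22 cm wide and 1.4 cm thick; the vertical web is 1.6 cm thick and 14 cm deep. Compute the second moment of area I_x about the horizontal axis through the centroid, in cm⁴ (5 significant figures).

I_x ≈ 1139.8 cm⁴

Split into non-overlapping primitives; take the origin at the lower-left of the bounding box.
Flange: 22 × 1.4, A = 30.8 cm², y = 0.7 cm, Ī = 5.030667 cm⁴.
Web: 1.6 × 14, A = 22.4 cm², y = 8.4 cm, Ī = 365.8667 cm⁴.
Centroid: ȳ = ΣA·y / ΣA = 3.942105 cm.
Transfer each piece to the horizontal axis through the centroid using Ī + A·d² with d = y − 3.942105:
  flange: d = -3.242105 cm → contributes +328.7771 cm⁴
  web: d = 4.457895 cm → contributes +811.018 cm⁴
Total I = 1139.795 cm⁴.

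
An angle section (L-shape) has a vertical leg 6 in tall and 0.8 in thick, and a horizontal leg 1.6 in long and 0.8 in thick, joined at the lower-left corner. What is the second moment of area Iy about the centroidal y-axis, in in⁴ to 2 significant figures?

Iy ≈ 0.65 in⁴

Treat the section as a set of non-overlapping primitives; coordinates are from the bounding-box lower-left.
Vertical leg: 0.8 × 6, A = 4.8 in², x = 0.4 in, Ī = 0.256 in⁴.
Horizontal leg (remainder): 0.8 × 0.8, A = 0.64 in², x = 1.2 in, Ī = 0.03413 in⁴.
Centroid: x̄ = ΣA·x / ΣA = 0.4941 in.
Transfer each piece to the centroidal y-axis using Ī + A·d² with d = x − 0.4941:
  vertical leg: d = -0.09412 in → contributes +0.2985 in⁴
  horizontal leg (remainder): d = 0.7059 in → contributes +0.353 in⁴
Total I = 0.6515 in⁴.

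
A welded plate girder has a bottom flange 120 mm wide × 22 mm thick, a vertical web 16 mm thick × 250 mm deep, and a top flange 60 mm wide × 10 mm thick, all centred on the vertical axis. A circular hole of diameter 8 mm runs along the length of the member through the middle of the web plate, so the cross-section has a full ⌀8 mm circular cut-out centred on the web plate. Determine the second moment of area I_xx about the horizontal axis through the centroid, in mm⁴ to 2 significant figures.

I_xx ≈ 6.9 × 10⁷ mm⁴

Break the section into simple shapes (no overlaps), measuring from the bottom-left corner of the bounding box.
Bottom plate: 120 × 22, A = 2 640 mm², y = 11 mm, Ī = 106 480 mm⁴.
Web plate: 16 × 250, A = 4 000 mm², y = 147 mm, Ī = 20 833 333 mm⁴.
Top plate: 60 × 10, A = 600 mm², y = 277 mm, Ī = 5 000 mm⁴.
Hole (subtracted): ⌀8, A = 50.27 mm², y = 147 mm, Ī = 201.1 mm⁴.
Centroid: ȳ = ΣA·y / ΣA = 107.9 mm.
Transfer each piece to the horizontal axis through the centroid using Ī + A·d² with d = y − 107.9:
  bottom plate: d = -96.91 mm → contributes +24 900 645 mm⁴
  web plate: d = 39.09 mm → contributes +26 945 153 mm⁴
  top plate: d = 169.1 mm → contributes +17 159 667 mm⁴
  hole: d = 39.09 mm → contributes −77 004 mm⁴
Total I = 68 928 461 mm⁴.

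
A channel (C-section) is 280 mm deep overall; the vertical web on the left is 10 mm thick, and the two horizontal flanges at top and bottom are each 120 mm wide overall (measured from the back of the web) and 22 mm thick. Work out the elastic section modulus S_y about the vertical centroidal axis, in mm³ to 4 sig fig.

S_y ≈ 1.466 × 10⁵ mm³

Split into non-overlapping primitives; take the origin at the lower-left of the bounding box.
Web: 10 × 280, A = 2 800 mm², x = 5 mm, Ī = 23333.3 mm⁴.
Top flange (beyond web): 110 × 22, A = 2 420 mm², x = 65 mm, Ī = 2 440 167 mm⁴.
Bottom flange (beyond web): 110 × 22, A = 2 420 mm², x = 65 mm, Ī = 2 440 167 mm⁴.
Centroid: x̄ = ΣA·x / ΣA = 43.0105 mm.
Transfer each piece to the vertical centroidal axis using Ī + A·d² with d = x − 43.0105:
  web: d = -38.0105 mm → contributes +4 068 762 mm⁴
  top flange (beyond web): d = 21.9895 mm → contributes +3 610 332 mm⁴
  bottom flange (beyond web): d = 21.9895 mm → contributes +3 610 332 mm⁴
Total I = 11 289 426 mm⁴.
Extreme fibre distance c = 76.9895 mm; S = I/c = 146 636 mm³.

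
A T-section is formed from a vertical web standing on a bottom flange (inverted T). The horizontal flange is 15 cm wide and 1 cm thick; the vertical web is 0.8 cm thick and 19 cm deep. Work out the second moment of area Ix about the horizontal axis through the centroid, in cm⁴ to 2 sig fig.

Treat the section as a set of non-overlapping primitives; coordinates are from the bounding-box lower-left.
Flange: 15 × 1, A = 15 cm², y = 0.5 cm, Ī = 1.25 cm⁴.
Web: 0.8 × 19, A = 15.2 cm², y = 10.5 cm, Ī = 457.3 cm⁴.
Centroid: ȳ = ΣA·y / ΣA = 5.533 cm.
Transfer each piece to the horizontal axis through the centroid using Ī + A·d² with d = y − 5.533:
  flange: d = -5.033 cm → contributes +381.2 cm⁴
  web: d = 4.967 cm → contributes +832.3 cm⁴
Total I = 1 213 cm⁴.

Ix ≈ 1200 cm⁴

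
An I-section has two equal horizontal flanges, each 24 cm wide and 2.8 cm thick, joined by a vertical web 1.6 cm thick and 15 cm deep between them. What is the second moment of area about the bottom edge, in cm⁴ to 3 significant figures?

I_base ≈ 2.80 × 10⁴ cm⁴

Treat the section as a set of non-overlapping primitives; coordinates are from the bounding-box lower-left.
Bottom flange: 24 × 2.8, A = 67.2 cm², y = 1.4 cm, Ī = 43.904 cm⁴.
Web: 1.6 × 15, A = 24 cm², y = 10.3 cm, Ī = 450 cm⁴.
Top flange: 24 × 2.8, A = 67.2 cm², y = 19.2 cm, Ī = 43.904 cm⁴.
Transfer each piece to the base of the section using Ī + A·d² with d = y − 0:
  bottom flange: d = 1.4 cm → contributes +175.62 cm⁴
  web: d = 10.3 cm → contributes +2996.2 cm⁴
  top flange: d = 19.2 cm → contributes +24 817 cm⁴
Total I = 27 988 cm⁴.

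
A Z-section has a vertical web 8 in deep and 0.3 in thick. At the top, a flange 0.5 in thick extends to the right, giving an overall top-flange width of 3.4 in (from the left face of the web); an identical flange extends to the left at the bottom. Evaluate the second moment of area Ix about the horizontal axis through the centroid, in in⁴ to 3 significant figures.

Treat the section as a set of non-overlapping primitives; coordinates are from the bounding-box lower-left.
Web: 0.3 × 8, A = 2.4 in², y = 4 in, Ī = 12.8 in⁴.
Top flange (beyond web): 3.1 × 0.5, A = 1.55 in², y = 7.75 in, Ī = 0.032292 in⁴.
Bottom flange (beyond web): 3.1 × 0.5, A = 1.55 in², y = 0.25 in, Ī = 0.032292 in⁴.
Centroid: ȳ = ΣA·y / ΣA = 4 in.
Transfer each piece to the horizontal axis through the centroid using Ī + A·d² with d = y − 4:
  web: d = 0 in → contributes +12.8 in⁴
  top flange (beyond web): d = 3.75 in → contributes +21.829 in⁴
  bottom flange (beyond web): d = -3.75 in → contributes +21.829 in⁴
Total I = 56.458 in⁴.

Ix ≈ 56.5 in⁴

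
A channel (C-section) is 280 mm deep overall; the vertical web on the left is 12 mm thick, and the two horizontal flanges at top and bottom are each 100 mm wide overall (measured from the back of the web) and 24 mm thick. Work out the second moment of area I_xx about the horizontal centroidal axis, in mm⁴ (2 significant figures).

Decompose the section into non-overlapping parts with the origin at the bottom-left of its bounding rectangle.
Web: 12 × 280, A = 3 360 mm², y = 140 mm, Ī = 21 952 000 mm⁴.
Top flange (beyond web): 88 × 24, A = 2 112 mm², y = 268 mm, Ī = 101 376 mm⁴.
Bottom flange (beyond web): 88 × 24, A = 2 112 mm², y = 12 mm, Ī = 101 376 mm⁴.
By symmetry the centroid is at mid-height, ȳ = 140 mm.
Transfer each piece to the horizontal centroidal axis using Ī + A·d² with d = y − 140:
  web: d = 0 mm → contributes +21 952 000 mm⁴
  top flange (beyond web): d = 128 mm → contributes +34 704 384 mm⁴
  bottom flange (beyond web): d = -128 mm → contributes +34 704 384 mm⁴
Total I = 91 360 768 mm⁴.

I_xx ≈ 9.1 × 10⁷ mm⁴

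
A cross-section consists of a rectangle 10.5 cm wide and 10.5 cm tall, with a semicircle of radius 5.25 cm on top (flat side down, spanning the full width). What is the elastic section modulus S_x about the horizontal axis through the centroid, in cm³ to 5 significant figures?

S_x ≈ 337.82 cm³

Treat the section as a set of non-overlapping primitives; coordinates are from the bounding-box lower-left.
Rectangular body: 10.5 × 10.5, A = 110.25 cm², y = 5.25 cm, Ī = 1012.922 cm⁴.
Semicircular cap: semicircle r = 5.25, A = 43.29507 cm², y = 12.72817 cm, Ī = 83.38142 cm⁴.
Centroid: ȳ = ΣA·y / ΣA = 7.358618 cm.
Transfer each piece to the horizontal axis through the centroid using Ī + A·d² with d = y − 7.358618:
  rectangular body: d = -2.108618 cm → contributes +1503.123 cm⁴
  semicircular cap: d = 5.369551 cm → contributes +1331.669 cm⁴
Total I = 2834.792 cm⁴.
Extreme fibre distance c = 8.391382 cm; S = I/c = 337.8218 cm³.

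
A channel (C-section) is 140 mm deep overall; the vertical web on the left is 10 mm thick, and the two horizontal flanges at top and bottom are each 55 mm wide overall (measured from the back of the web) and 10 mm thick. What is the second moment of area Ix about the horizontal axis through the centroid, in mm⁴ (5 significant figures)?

Treat the section as a set of non-overlapping primitives; coordinates are from the bounding-box lower-left.
Web: 10 × 140, A = 1 400 mm², y = 70 mm, Ī = 2 286 667 mm⁴.
Top flange (beyond web): 45 × 10, A = 450 mm², y = 135 mm, Ī = 3 750 mm⁴.
Bottom flange (beyond web): 45 × 10, A = 450 mm², y = 5 mm, Ī = 3 750 mm⁴.
By symmetry the centroid is at mid-height, ȳ = 70 mm.
Transfer each piece to the horizontal axis through the centroid using Ī + A·d² with d = y − 70:
  web: d = 0 mm → contributes +2 286 667 mm⁴
  top flange (beyond web): d = 65 mm → contributes +1 905 000 mm⁴
  bottom flange (beyond web): d = -65 mm → contributes +1 905 000 mm⁴
Total I = 6 096 667 mm⁴.

Ix ≈ 6.0967 × 10⁶ mm⁴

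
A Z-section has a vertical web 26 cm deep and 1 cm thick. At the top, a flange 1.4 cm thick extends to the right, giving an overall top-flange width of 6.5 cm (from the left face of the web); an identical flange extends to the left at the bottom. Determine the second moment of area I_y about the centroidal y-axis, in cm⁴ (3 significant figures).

I_y ≈ 204 cm⁴

Break the section into simple shapes (no overlaps), measuring from the bottom-left corner of the bounding box.
Web: 1 × 26, A = 26 cm², x = 6 cm, Ī = 2.1667 cm⁴.
Top flange (beyond web): 5.5 × 1.4, A = 7.7 cm², x = 9.25 cm, Ī = 19.41 cm⁴.
Bottom flange (beyond web): 5.5 × 1.4, A = 7.7 cm², x = 2.75 cm, Ī = 19.41 cm⁴.
Centroid: x̄ = ΣA·x / ΣA = 6 cm.
Transfer each piece to the centroidal y-axis using Ī + A·d² with d = x − 6:
  web: d = 0 cm → contributes +2.1667 cm⁴
  top flange (beyond web): d = 3.25 cm → contributes +100.74 cm⁴
  bottom flange (beyond web): d = -3.25 cm → contributes +100.74 cm⁴
Total I = 203.65 cm⁴.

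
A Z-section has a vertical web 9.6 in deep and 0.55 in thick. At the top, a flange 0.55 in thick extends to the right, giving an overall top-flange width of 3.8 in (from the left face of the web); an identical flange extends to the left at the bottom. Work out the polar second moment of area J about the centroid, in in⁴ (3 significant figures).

J ≈ 130 in⁴

Decompose the section into non-overlapping parts with the origin at the bottom-left of its bounding rectangle.
Web: 0.55 × 9.6, A = 5.28 in², y = 4.8 in, Ī = 40.55 in⁴.
Top flange (beyond web): 3.25 × 0.55, A = 1.7875 in², y = 9.325 in, Ī = 0.04506 in⁴.
Bottom flange (beyond web): 3.25 × 0.55, A = 1.7875 in², y = 0.275 in, Ī = 0.04506 in⁴.
Centroid: ȳ = ΣA·y / ΣA = 4.8 in.
Transfer each piece to the centroidal x-axis using Ī + A·d² with d = y − 4.8:
  web: d = 0 in → contributes +40.55 in⁴
  top flange (beyond web): d = 4.525 in → contributes +36.645 in⁴
  bottom flange (beyond web): d = -4.525 in → contributes +36.645 in⁴
Total I = 113.84 in⁴.
For the y-axis: x̄ = 3.525 in.
Repeating about the centroidal y-axis gives I_y = 16.186 in⁴.
Polar second moment: J = I_x + I_y = 130.03 in⁴.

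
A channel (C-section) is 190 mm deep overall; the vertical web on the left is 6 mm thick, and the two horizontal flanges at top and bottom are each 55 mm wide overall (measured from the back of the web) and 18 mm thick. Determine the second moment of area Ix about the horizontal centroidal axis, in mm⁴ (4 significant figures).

Ix ≈ 1.652 × 10⁷ mm⁴

Treat the section as a set of non-overlapping primitives; coordinates are from the bounding-box lower-left.
Web: 6 × 190, A = 1 140 mm², y = 95 mm, Ī = 3 429 500 mm⁴.
Top flange (beyond web): 49 × 18, A = 882 mm², y = 181 mm, Ī = 23 814 mm⁴.
Bottom flange (beyond web): 49 × 18, A = 882 mm², y = 9 mm, Ī = 23 814 mm⁴.
By symmetry the centroid is at mid-height, ȳ = 95 mm.
Transfer each piece to the horizontal centroidal axis using Ī + A·d² with d = y − 95:
  web: d = 0 mm → contributes +3 429 500 mm⁴
  top flange (beyond web): d = 86 mm → contributes +6 547 086 mm⁴
  bottom flange (beyond web): d = -86 mm → contributes +6 547 086 mm⁴
Total I = 16 523 672 mm⁴.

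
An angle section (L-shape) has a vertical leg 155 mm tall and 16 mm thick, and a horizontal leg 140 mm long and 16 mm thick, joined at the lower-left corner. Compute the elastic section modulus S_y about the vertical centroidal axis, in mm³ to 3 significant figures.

Split into non-overlapping primitives; take the origin at the lower-left of the bounding box.
Vertical leg: 16 × 155, A = 2 480 mm², x = 8 mm, Ī = 52 907 mm⁴.
Horizontal leg (remainder): 124 × 16, A = 1 984 mm², x = 78 mm, Ī = 2 542 165 mm⁴.
Centroid: x̄ = ΣA·x / ΣA = 39.111 mm.
Transfer each piece to the vertical centroidal axis using Ī + A·d² with d = x − 39.111:
  vertical leg: d = -31.111 mm → contributes +2 453 302 mm⁴
  horizontal leg (remainder): d = 38.889 mm → contributes +5 542 659 mm⁴
Total I = 7 995 961 mm⁴.
Extreme fibre distance c = 100.89 mm; S = I/c = 79 255 mm³.

S_y ≈ 7.93 × 10⁴ mm³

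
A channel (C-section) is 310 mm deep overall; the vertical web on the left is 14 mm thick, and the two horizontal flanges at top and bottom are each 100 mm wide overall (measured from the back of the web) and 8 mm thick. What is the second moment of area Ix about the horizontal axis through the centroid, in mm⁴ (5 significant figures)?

Split into non-overlapping primitives; take the origin at the lower-left of the bounding box.
Web: 14 × 310, A = 4 340 mm², y = 155 mm, Ī = 34 756 167 mm⁴.
Top flange (beyond web): 86 × 8, A = 688 mm², y = 306 mm, Ī = 3669.333 mm⁴.
Bottom flange (beyond web): 86 × 8, A = 688 mm², y = 4 mm, Ī = 3669.333 mm⁴.
By symmetry the centroid is at mid-height, ȳ = 155 mm.
Transfer each piece to the horizontal axis through the centroid using Ī + A·d² with d = y − 155:
  web: d = 0 mm → contributes +34 756 167 mm⁴
  top flange (beyond web): d = 151 mm → contributes +15 690 757 mm⁴
  bottom flange (beyond web): d = -151 mm → contributes +15 690 757 mm⁴
Total I = 66 137 681 mm⁴.

Ix ≈ 6.6138 × 10⁷ mm⁴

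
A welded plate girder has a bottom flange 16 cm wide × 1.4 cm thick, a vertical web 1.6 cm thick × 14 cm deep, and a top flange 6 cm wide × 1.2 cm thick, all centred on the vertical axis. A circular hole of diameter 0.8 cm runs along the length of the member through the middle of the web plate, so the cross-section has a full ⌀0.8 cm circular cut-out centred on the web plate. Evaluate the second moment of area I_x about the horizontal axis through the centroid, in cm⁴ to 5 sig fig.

Split into non-overlapping primitives; take the origin at the lower-left of the bounding box.
Bottom plate: 16 × 1.4, A = 22.4 cm², y = 0.7 cm, Ī = 3.658667 cm⁴.
Web plate: 1.6 × 14, A = 22.4 cm², y = 8.4 cm, Ī = 365.8667 cm⁴.
Top plate: 6 × 1.2, A = 7.2 cm², y = 16 cm, Ī = 0.864 cm⁴.
Hole (subtracted): ⌀0.8, A = 0.5026548 cm², y = 8.4 cm, Ī = 0.02010619 cm⁴.
Centroid: ȳ = ΣA·y / ΣA = 6.11328 cm.
Transfer each piece to the horizontal axis through the centroid using Ī + A·d² with d = y − 6.11328:
  bottom plate: d = -5.41328 cm → contributes +660.0594 cm⁴
  web plate: d = 2.28672 cm → contributes +482.9982 cm⁴
  top plate: d = 9.88672 cm → contributes +704.644 cm⁴
  hole: d = 2.28672 cm → contributes −2.648532 cm⁴
Total I = 1845.053 cm⁴.

I_x ≈ 1845.1 cm⁴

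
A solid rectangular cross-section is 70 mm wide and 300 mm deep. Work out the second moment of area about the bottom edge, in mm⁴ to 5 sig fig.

The section: 70 × 300, A = 21 000 mm², y = 150 mm, Ī = 157 500 000 mm⁴.
Transfer it to a horizontal axis along the bottom face using Ī + A·d² with d = y − 0:
  the section: d = 150 mm → contributes +630 000 000 mm⁴
Total I = 630 000 000 mm⁴.

I_base ≈ 6.3000 × 10⁸ mm⁴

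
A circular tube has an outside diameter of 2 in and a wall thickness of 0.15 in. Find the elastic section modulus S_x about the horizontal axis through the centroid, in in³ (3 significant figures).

Treat the section as a set of non-overlapping primitives; coordinates are from the bounding-box lower-left.
Outer circle: ⌀2, A = 3.1416 in², y = 1 in, Ī = 0.7854 in⁴.
Bore (subtracted): ⌀1.7, A = 2.2698 in², y = 1 in, Ī = 0.40998 in⁴.
By symmetry the centroid is at mid-height, ȳ = 1 in.
All pieces are centred on the horizontal axis through the centroid, so I = ΣĪ (holes subtracted) = 0.37542 in⁴.
Extreme fibre distance c = 1 in; S = I/c = 0.37542 in³.

S_x ≈ 0.375 in³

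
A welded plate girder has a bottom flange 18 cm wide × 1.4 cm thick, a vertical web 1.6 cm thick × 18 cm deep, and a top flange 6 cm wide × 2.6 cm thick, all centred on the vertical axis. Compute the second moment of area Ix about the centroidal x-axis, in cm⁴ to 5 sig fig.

Ix ≈ 4715.8 cm⁴

Treat the section as a set of non-overlapping primitives; coordinates are from the bounding-box lower-left.
Bottom plate: 18 × 1.4, A = 25.2 cm², y = 0.7 cm, Ī = 4.116 cm⁴.
Web plate: 1.6 × 18, A = 28.8 cm², y = 10.4 cm, Ī = 777.6 cm⁴.
Top plate: 6 × 2.6, A = 15.6 cm², y = 20.7 cm, Ī = 8.788 cm⁴.
Centroid: ȳ = ΣA·y / ΣA = 9.196552 cm.
Transfer each piece to the centroidal x-axis using Ī + A·d² with d = y − 9.196552:
  bottom plate: d = -8.496552 cm → contributes +1823.339 cm⁴
  web plate: d = 1.203448 cm → contributes +819.3107 cm⁴
  top plate: d = 11.50345 cm → contributes +2073.125 cm⁴
Total I = 4715.775 cm⁴.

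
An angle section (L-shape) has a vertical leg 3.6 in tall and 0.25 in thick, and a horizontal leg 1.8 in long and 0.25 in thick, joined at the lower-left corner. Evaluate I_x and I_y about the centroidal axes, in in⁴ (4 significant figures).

I_x ≈ 1.734 in⁴, I_y ≈ 0.3017 in⁴

Decompose the section into non-overlapping parts with the origin at the bottom-left of its bounding rectangle.
Vertical leg: 0.25 × 3.6, A = 0.9 in², y = 1.8 in, Ī = 0.972 in⁴.
Horizontal leg (remainder): 1.55 × 0.25, A = 0.3875 in², y = 0.125 in, Ī = 0.00201823 in⁴.
Centroid: ȳ = ΣA·y / ΣA = 1.29587 in.
Transfer each piece to the centroidal x-axis using Ī + A·d² with d = y − 1.29587:
  vertical leg: d = 0.504126 in → contributes +1.20073 in⁴
  horizontal leg (remainder): d = -1.17087 in → contributes +0.53326 in⁴
Total I = 1.73399 in⁴.
For the y-axis: x̄ = 0.395874 in.
Repeating about the centroidal y-axis gives I_y = 0.301676 in⁴.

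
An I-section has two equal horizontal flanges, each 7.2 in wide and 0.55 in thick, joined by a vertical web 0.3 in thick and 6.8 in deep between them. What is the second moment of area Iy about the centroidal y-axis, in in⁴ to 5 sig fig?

Iy ≈ 34.230 in⁴

Break the section into simple shapes (no overlaps), measuring from the bottom-left corner of the bounding box.
Bottom flange: 7.2 × 0.55, A = 3.96 in², x = 3.6 in, Ī = 17.1072 in⁴.
Web: 0.3 × 6.8, A = 2.04 in², x = 3.6 in, Ī = 0.0153 in⁴.
Top flange: 7.2 × 0.55, A = 3.96 in², x = 3.6 in, Ī = 17.1072 in⁴.
By symmetry the centroid is at mid-width, x̄ = 3.6 in.
All pieces are centred on the centroidal y-axis, so I = ΣĪ = 34.2297 in⁴.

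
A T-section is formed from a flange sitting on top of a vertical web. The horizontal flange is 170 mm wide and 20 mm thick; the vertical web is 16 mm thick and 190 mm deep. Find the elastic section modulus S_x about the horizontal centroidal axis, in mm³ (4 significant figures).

S_x ≈ 1.792 × 10⁵ mm³

Break the section into simple shapes (no overlaps), measuring from the bottom-left corner of the bounding box.
Flange: 170 × 20, A = 3 400 mm², y = 200 mm, Ī = 113 333 mm⁴.
Web: 16 × 190, A = 3 040 mm², y = 95 mm, Ī = 9 145 333 mm⁴.
Centroid: ȳ = ΣA·y / ΣA = 150.435 mm.
Transfer each piece to the horizontal centroidal axis using Ī + A·d² with d = y − 150.435:
  flange: d = 49.5652 mm → contributes +8 466 150 mm⁴
  web: d = -55.4348 mm → contributes +18 487 299 mm⁴
Total I = 26 953 449 mm⁴.
Extreme fibre distance c = 150.435 mm; S = I/c = 179 170 mm³.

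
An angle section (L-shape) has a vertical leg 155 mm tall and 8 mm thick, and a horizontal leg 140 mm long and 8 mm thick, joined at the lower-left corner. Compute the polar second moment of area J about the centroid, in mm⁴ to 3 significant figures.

Break the section into simple shapes (no overlaps), measuring from the bottom-left corner of the bounding box.
Vertical leg: 8 × 155, A = 1 240 mm², y = 77.5 mm, Ī = 2 482 583 mm⁴.
Horizontal leg (remainder): 132 × 8, A = 1 056 mm², y = 4 mm, Ī = 5 632 mm⁴.
Centroid: ȳ = ΣA·y / ΣA = 43.695 mm.
Transfer each piece to the centroidal x-axis using Ī + A·d² with d = y − 43.695:
  vertical leg: d = 33.805 mm → contributes +3 899 618 mm⁴
  horizontal leg (remainder): d = -39.695 mm → contributes +1 669 574 mm⁴
Total I = 5 569 192 mm⁴.
For the y-axis: x̄ = 36.195 mm.
Repeating about the centroidal y-axis gives I_y = 4 334 462 mm⁴.
Polar second moment: J = I_x + I_y = 9 903 654 mm⁴.

J ≈ 9.90 × 10⁶ mm⁴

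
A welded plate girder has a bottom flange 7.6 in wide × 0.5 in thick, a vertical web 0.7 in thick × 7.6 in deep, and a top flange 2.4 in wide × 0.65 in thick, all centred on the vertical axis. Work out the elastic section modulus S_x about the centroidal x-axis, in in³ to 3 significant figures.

Decompose the section into non-overlapping parts with the origin at the bottom-left of its bounding rectangle.
Bottom plate: 7.6 × 0.5, A = 3.8 in², y = 0.25 in, Ī = 0.079167 in⁴.
Web plate: 0.7 × 7.6, A = 5.32 in², y = 4.3 in, Ī = 25.607 in⁴.
Top plate: 2.4 × 0.65, A = 1.56 in², y = 8.425 in, Ī = 0.054925 in⁴.
Centroid: ȳ = ΣA·y / ΣA = 3.4615 in.
Transfer each piece to the centroidal x-axis using Ī + A·d² with d = y − 3.4615:
  bottom plate: d = -3.2115 in → contributes +39.272 in⁴
  web plate: d = 0.83848 in → contributes +29.347 in⁴
  top plate: d = 4.9635 in → contributes +38.487 in⁴
Total I = 107.11 in⁴.
Extreme fibre distance c = 5.2885 in; S = I/c = 20.253 in³.

S_x ≈ 20.3 in³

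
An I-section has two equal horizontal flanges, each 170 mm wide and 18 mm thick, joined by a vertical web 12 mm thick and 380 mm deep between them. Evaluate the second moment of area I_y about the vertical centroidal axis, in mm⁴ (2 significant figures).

I_y ≈ 1.5 × 10⁷ mm⁴

Decompose the section into non-overlapping parts with the origin at the bottom-left of its bounding rectangle.
Bottom flange: 170 × 18, A = 3 060 mm², x = 85 mm, Ī = 7 369 500 mm⁴.
Web: 12 × 380, A = 4 560 mm², x = 85 mm, Ī = 54 720 mm⁴.
Top flange: 170 × 18, A = 3 060 mm², x = 85 mm, Ī = 7 369 500 mm⁴.
By symmetry the centroid is at mid-width, x̄ = 85 mm.
All pieces are centred on the vertical centroidal axis, so I = ΣĪ = 14 793 720 mm⁴.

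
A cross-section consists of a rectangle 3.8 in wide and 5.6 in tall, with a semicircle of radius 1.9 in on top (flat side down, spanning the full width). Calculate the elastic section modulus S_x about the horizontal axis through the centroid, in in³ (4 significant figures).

Treat the section as a set of non-overlapping primitives; coordinates are from the bounding-box lower-left.
Rectangular body: 3.8 × 5.6, A = 21.28 in², y = 2.8 in, Ī = 55.6117 in⁴.
Semicircular cap: semicircle r = 1.9, A = 5.67057 in², y = 6.40639 in, Ī = 1.43036 in⁴.
Centroid: ȳ = ΣA·y / ΣA = 3.55881 in.
Transfer each piece to the horizontal axis through the centroid using Ī + A·d² with d = y − 3.55881:
  rectangular body: d = -0.758807 in → contributes +67.8645 in⁴
  semicircular cap: d = 2.84758 in → contributes +47.4114 in⁴
Total I = 115.276 in⁴.
Extreme fibre distance c = 3.94119 in; S = I/c = 29.249 in³.

S_x ≈ 29.25 in³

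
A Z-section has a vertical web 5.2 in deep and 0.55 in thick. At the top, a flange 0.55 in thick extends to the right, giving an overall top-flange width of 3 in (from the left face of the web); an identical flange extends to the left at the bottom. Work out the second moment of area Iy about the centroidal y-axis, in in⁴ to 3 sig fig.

Treat the section as a set of non-overlapping primitives; coordinates are from the bounding-box lower-left.
Web: 0.55 × 5.2, A = 2.86 in², x = 2.725 in, Ī = 0.072096 in⁴.
Top flange (beyond web): 2.45 × 0.55, A = 1.3475 in², x = 4.225 in, Ī = 0.67403 in⁴.
Bottom flange (beyond web): 2.45 × 0.55, A = 1.3475 in², x = 1.225 in, Ī = 0.67403 in⁴.
Centroid: x̄ = ΣA·x / ΣA = 2.725 in.
Transfer each piece to the centroidal y-axis using Ī + A·d² with d = x − 2.725:
  web: d = 0 in → contributes +0.072096 in⁴
  top flange (beyond web): d = 1.5 in → contributes +3.7059 in⁴
  bottom flange (beyond web): d = -1.5 in → contributes +3.7059 in⁴
Total I = 7.4839 in⁴.

Iy ≈ 7.48 in⁴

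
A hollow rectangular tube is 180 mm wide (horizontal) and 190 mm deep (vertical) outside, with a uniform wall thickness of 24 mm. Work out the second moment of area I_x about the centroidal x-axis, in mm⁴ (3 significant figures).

I_x ≈ 7.14 × 10⁷ mm⁴

Treat the section as a set of non-overlapping primitives; coordinates are from the bounding-box lower-left.
Outer rectangle: 180 × 190, A = 34 200 mm², y = 95 mm, Ī = 102 885 000 mm⁴.
Inner void (subtracted): 132 × 142, A = 18 744 mm², y = 95 mm, Ī = 31 496 168 mm⁴.
By symmetry the centroid is at mid-height, ȳ = 95 mm.
All pieces are centred on the centroidal x-axis, so I = ΣĪ (holes subtracted) = 71 388 832 mm⁴.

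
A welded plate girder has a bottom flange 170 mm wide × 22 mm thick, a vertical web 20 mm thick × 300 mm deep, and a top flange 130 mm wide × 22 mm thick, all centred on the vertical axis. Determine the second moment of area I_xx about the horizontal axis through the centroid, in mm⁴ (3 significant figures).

Decompose the section into non-overlapping parts with the origin at the bottom-left of its bounding rectangle.
Bottom plate: 170 × 22, A = 3 740 mm², y = 11 mm, Ī = 150 847 mm⁴.
Web plate: 20 × 300, A = 6 000 mm², y = 172 mm, Ī = 45 000 000 mm⁴.
Top plate: 130 × 22, A = 2 860 mm², y = 333 mm, Ī = 115 353 mm⁴.
Centroid: ȳ = ΣA·y / ΣA = 160.76 mm.
Transfer each piece to the horizontal axis through the centroid using Ī + A·d² with d = y − 160.76:
  bottom plate: d = -149.76 mm → contributes +84 026 803 mm⁴
  web plate: d = 11.244 mm → contributes +45 758 625 mm⁴
  top plate: d = 172.24 mm → contributes +84 966 258 mm⁴
Total I = 214 751 687 mm⁴.

I_xx ≈ 2.15 × 10⁸ mm⁴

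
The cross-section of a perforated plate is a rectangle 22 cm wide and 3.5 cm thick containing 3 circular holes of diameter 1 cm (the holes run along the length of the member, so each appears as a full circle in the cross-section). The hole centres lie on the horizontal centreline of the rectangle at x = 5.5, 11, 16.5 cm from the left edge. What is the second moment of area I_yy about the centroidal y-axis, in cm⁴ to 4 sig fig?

I_yy ≈ 3058 cm⁴

Decompose the section into non-overlapping parts with the origin at the bottom-left of its bounding rectangle.
Plate: 22 × 3.5, A = 77 cm², x = 11 cm, Ī = 3105.67 cm⁴.
Hole 1 (subtracted): ⌀1, A = 0.785398 cm², x = 5.5 cm, Ī = 0.0490874 cm⁴.
Hole 2 (subtracted): ⌀1, A = 0.785398 cm², x = 11 cm, Ī = 0.0490874 cm⁴.
Hole 3 (subtracted): ⌀1, A = 0.785398 cm², x = 16.5 cm, Ī = 0.0490874 cm⁴.
By symmetry the centroid is at mid-width, x̄ = 11 cm.
Transfer each piece to the centroidal y-axis using Ī + A·d² with d = x − 11:
  plate: d = 0 cm → contributes +3105.67 cm⁴
  hole 1: d = -5.5 cm → contributes −23.8074 cm⁴
  hole 2: d = 0 cm → contributes −0.0490874 cm⁴
  hole 3: d = 5.5 cm → contributes −23.8074 cm⁴
Total I = 3 058 cm⁴.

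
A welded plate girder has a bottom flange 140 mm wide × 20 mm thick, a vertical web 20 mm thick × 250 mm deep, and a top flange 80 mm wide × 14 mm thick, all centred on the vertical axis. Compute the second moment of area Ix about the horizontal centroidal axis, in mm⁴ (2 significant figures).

Decompose the section into non-overlapping parts with the origin at the bottom-left of its bounding rectangle.
Bottom plate: 140 × 20, A = 2 800 mm², y = 10 mm, Ī = 93 333 mm⁴.
Web plate: 20 × 250, A = 5 000 mm², y = 145 mm, Ī = 26 041 667 mm⁴.
Top plate: 80 × 14, A = 1 120 mm², y = 277 mm, Ī = 18 293 mm⁴.
Centroid: ȳ = ΣA·y / ΣA = 119.2 mm.
Transfer each piece to the horizontal centroidal axis using Ī + A·d² with d = y − 119.2:
  bottom plate: d = -109.2 mm → contributes +33 480 680 mm⁴
  web plate: d = 25.8 mm → contributes +29 370 561 mm⁴
  top plate: d = 157.8 mm → contributes +27 908 185 mm⁴
Total I = 90 759 426 mm⁴.

Ix ≈ 9.1 × 10⁷ mm⁴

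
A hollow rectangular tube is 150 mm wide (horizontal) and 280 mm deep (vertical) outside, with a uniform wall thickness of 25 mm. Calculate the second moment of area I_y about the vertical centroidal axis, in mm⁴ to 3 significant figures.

I_y ≈ 5.96 × 10⁷ mm⁴

Decompose the section into non-overlapping parts with the origin at the bottom-left of its bounding rectangle.
Outer rectangle: 150 × 280, A = 42 000 mm², x = 75 mm, Ī = 78 750 000 mm⁴.
Inner void (subtracted): 100 × 230, A = 23 000 mm², x = 75 mm, Ī = 19 166 667 mm⁴.
By symmetry the centroid is at mid-width, x̄ = 75 mm.
All pieces are centred on the vertical centroidal axis, so I = ΣĪ (holes subtracted) = 59 583 333 mm⁴.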